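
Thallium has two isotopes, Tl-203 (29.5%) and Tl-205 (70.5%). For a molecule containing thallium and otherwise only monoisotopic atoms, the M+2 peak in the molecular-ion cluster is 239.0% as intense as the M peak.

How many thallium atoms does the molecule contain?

For n independent Tl atoms, I(M+2)/I(M) = n · (abundance Tl-205) / (abundance Tl-203) = n · 0.705/0.295.
n = 2.390 × 0.295/0.705 = 1.00 ≈ 1

1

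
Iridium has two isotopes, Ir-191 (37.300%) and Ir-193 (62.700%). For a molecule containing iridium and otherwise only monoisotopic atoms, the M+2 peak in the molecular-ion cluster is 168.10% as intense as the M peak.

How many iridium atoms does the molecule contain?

1

With n Ir atoms, P(M+2)/P(M) = C(n,1)·p^(n−1)q / p^n = n·q/p = n · 0.62700/0.37300.
n = 1.6810 × 0.37300/0.62700 = 1.00 ≈ 1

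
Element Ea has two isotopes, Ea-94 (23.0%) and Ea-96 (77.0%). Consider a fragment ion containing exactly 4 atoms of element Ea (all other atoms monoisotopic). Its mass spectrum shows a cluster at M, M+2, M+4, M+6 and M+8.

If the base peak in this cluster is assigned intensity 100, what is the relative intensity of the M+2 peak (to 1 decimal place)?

8.9

Binomial terms of (0.230 + 0.770)^4: M 0.0028, M+2 0.0375, M+4 0.1882, M+6 0.4200, M+8 0.3515 → M+6 is the base peak.
P(M+6) = C(4,3) × 0.230^1 × 0.770^3 = 4 × 0.2300 × 0.456533 = 0.420010 (base)
P(M+2) = C(4,1) × 0.230^3 × 0.770^1 = 4 × 0.012167 × 0.7700 = 0.037474
Relative intensity = 0.037474 / 0.420010 × 100 = 8.9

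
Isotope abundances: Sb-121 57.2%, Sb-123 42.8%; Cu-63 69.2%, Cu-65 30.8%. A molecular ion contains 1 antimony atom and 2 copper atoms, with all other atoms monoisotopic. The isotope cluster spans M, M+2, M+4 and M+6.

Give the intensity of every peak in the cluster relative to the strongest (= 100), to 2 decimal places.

61.03 : 100.00 : 52.74 : 9.05

Antimony pattern (n=1): 0.5720 : 0.4280
Copper pattern (n=2): 0.478864 : 0.426272 : 0.094864
Convolve the two distributions (both contribute in 2-u steps):
  M: 0.5720×0.478864 = 0.273910
  M+2: 0.5720×0.426272 + 0.4280×0.478864 = 0.448781
  M+4: 0.5720×0.094864 + 0.4280×0.426272 = 0.236707
  M+6: 0.4280×0.094864 = 0.040602
Scale to base peak (0.448781) = 100: 61.03 : 100.00 : 52.74 : 9.05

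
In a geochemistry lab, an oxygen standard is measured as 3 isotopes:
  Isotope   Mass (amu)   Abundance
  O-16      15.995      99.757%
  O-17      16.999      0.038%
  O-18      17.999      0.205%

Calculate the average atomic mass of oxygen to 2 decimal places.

Ar = Σ fᵢ·mᵢ = 0.99757 × 15.995 + 0.00038 × 16.999 + 0.00205 × 17.999
= 15.9561 + 0.0065 + 0.0369 = 15.9995 amu

16.00 amu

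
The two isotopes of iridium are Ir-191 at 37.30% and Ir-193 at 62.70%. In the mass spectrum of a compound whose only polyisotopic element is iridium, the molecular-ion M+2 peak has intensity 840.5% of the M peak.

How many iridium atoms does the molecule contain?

5

For n independent Ir atoms, I(M+2)/I(M) = n · (abundance Ir-193) / (abundance Ir-191) = n · 0.6270/0.3730.
n = 8.405 × 0.3730/0.6270 = 5.00 ≈ 5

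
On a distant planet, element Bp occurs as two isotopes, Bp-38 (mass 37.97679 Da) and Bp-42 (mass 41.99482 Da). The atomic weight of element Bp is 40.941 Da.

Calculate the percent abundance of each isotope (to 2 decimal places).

Bp-38: 26.23%, Bp-42: 73.77%

With x = fraction of Bp-38 (so Bp-42 is 1 − x):
37.97679·x + 41.99482·(1 − x) = 40.941
(37.97679 − 41.99482)·x = 40.941 − 41.99482
x = -1.05382 / -4.01803 = 0.26227 → 26.23% Bp-38, 73.77% Bp-42.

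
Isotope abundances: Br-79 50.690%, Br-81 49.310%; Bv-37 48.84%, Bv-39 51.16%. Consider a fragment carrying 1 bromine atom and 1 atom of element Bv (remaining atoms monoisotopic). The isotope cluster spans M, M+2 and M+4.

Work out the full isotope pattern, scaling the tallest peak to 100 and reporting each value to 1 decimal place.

Bromine pattern (n=1): 0.5069 : 0.4931
Element Bv pattern (n=1): 0.4884 : 0.5116
Convolve the two distributions (both contribute in 2-u steps):
  M: 0.5069×0.4884 = 0.247570
  M+2: 0.5069×0.5116 + 0.4931×0.4884 = 0.500160
  M+4: 0.4931×0.5116 = 0.252270
Scale to base peak (0.500160) = 100: 49.5 : 100.0 : 50.4

49.5 : 100.0 : 50.4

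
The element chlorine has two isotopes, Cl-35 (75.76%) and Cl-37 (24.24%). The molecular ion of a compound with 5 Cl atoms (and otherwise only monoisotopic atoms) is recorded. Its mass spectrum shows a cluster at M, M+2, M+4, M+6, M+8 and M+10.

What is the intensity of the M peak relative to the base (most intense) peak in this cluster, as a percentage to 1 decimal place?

Term probabilities: M 0.2496, M+2 0.3993, M+4 0.2555, M+6 0.0817, M+8 0.0131, M+10 0.0008. Base peak = M+2.
P(M+2) = C(5,1) × 0.7576^4 × 0.2424^1 = 5 × 0.32942751 × 0.2424 = 0.399266 (base)
P(M) = C(5,0) × 0.7576^5 × 0.2424^0 = 1 × 0.24957428 × 1.0000 = 0.249574
Relative intensity = 0.249574 / 0.399266 × 100 = 62.5

62.5%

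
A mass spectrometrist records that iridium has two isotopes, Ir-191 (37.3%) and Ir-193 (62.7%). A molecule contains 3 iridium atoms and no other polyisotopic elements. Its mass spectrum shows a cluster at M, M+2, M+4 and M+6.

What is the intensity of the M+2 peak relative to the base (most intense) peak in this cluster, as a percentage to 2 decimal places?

(0.373 + 0.627)^3 gives M 0.0519, M+2 0.2617, M+4 0.4399, M+6 0.2465; the largest is M+4.
P(M+4) = C(3,2) × 0.373^1 × 0.627^2 = 3 × 0.3730 × 0.393129 = 0.439911 (base)
P(M+2) = C(3,1) × 0.373^2 × 0.627^1 = 3 × 0.139129 × 0.6270 = 0.261702
Relative intensity = 0.261702 / 0.439911 × 100 = 59.49

59.49%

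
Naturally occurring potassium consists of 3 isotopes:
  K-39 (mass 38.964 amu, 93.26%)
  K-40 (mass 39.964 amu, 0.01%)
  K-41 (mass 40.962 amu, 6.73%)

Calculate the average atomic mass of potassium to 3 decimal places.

Average mass = Σ (abundance × isotope mass) = 0.9326 × 38.964 + 0.0001 × 39.964 + 0.0673 × 40.962
= 36.3378 + 0.0040 + 2.7567 = 39.0985 amu

39.099 amu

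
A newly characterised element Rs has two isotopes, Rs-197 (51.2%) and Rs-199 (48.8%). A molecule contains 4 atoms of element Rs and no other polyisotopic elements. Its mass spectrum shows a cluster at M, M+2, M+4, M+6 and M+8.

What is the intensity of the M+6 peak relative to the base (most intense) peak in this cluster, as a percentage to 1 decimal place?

Binomial terms of (0.512 + 0.488)^4: M 0.0687, M+2 0.2620, M+4 0.3746, M+6 0.2380, M+8 0.0567 → M+4 is the base peak.
P(M+4) = C(4,2) × 0.512^2 × 0.488^2 = 6 × 0.262144 × 0.238144 = 0.374568 (base)
P(M+6) = C(4,3) × 0.512^1 × 0.488^3 = 4 × 0.5120 × 0.11621427 = 0.238007
Relative intensity = 0.238007 / 0.374568 × 100 = 63.5

63.5%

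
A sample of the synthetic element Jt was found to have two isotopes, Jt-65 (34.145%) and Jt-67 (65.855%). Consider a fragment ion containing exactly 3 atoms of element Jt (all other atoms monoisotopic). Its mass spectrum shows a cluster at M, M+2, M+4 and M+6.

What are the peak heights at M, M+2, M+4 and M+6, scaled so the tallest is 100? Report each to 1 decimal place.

The 3 Jt atoms are independent, so intensities follow the terms of (0.34145 + 0.65855)^3.
P(M) = 0.34145^3 = 0.039809
P(M+2) = 3 × 0.34145^2 × 0.65855^1 = 0.230337
P(M+4) = 3 × 0.34145^1 × 0.65855^2 = 0.444248
P(M+6) = 0.65855^3 = 0.285605
The M+4 peak is largest (0.444248); scaling to 100 gives 9.0 : 51.8 : 100.0 : 64.3.

9.0 : 51.8 : 100.0 : 64.3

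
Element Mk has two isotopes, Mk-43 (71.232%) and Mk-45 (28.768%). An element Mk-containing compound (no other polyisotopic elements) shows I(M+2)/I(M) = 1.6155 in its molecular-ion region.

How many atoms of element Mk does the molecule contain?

With n Mk atoms, P(M+2)/P(M) = C(n,1)·p^(n−1)q / p^n = n·q/p = n · 0.28768/0.71232.
n = 1.6155 × 0.71232/0.28768 = 4.00 ≈ 4

4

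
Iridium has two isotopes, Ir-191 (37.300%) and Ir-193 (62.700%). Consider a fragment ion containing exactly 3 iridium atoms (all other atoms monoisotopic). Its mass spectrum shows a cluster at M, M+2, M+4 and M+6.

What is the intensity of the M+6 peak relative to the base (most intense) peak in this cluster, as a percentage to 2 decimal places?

56.03%

(0.37300 + 0.62700)^3 gives M 0.0519, M+2 0.2617, M+4 0.4399, M+6 0.2465; the largest is M+4.
P(M+4) = C(3,2) × 0.37300^1 × 0.62700^2 = 3 × 0.3730 × 0.393129 = 0.439911 (base)
P(M+6) = C(3,3) × 0.37300^0 × 0.62700^3 = 1 × 1.0000 × 0.24649188 = 0.246492
Relative intensity = 0.246492 / 0.439911 × 100 = 56.03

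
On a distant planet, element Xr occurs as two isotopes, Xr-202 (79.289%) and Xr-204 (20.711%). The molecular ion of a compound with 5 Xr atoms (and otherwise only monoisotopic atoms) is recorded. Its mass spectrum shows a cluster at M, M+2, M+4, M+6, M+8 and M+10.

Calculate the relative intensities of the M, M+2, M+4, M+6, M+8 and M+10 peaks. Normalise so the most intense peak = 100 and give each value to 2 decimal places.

76.57 : 100.00 : 52.24 : 13.65 : 1.78 : 0.09

The 5 Xr atoms are independent, so intensities follow the terms of (0.79289 + 0.20711)^5.
P(M) = 0.79289^5 = 0.313375
P(M+2) = 5 × 0.79289^4 × 0.20711^1 = 0.409282
P(M+4) = 10 × 0.79289^3 × 0.20711^2 = 0.213816
P(M+6) = 10 × 0.79289^2 × 0.20711^3 = 0.055851
P(M+8) = 5 × 0.79289^1 × 0.20711^4 = 0.007294
P(M+10) = 0.20711^5 = 0.000381
The M+2 peak is largest (0.409282); scaling to 100 gives 76.57 : 100.00 : 52.24 : 13.65 : 1.78 : 0.09.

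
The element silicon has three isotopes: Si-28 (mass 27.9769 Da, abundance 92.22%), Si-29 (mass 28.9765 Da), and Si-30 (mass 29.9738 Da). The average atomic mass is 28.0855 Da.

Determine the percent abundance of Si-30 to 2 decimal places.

3.09%

The remaining 7.78% is split between Si-29 (fraction x) and Si-30 (fraction 0.0778 − x).
Substituting: 28.9765x + 29.9738(0.0778 − x) = 2.28520282
(28.9765 − 29.9738)x = -0.04675882  ⇒  x = 0.04689, y = 0.03091
Si-29: 4.69%, Si-30: 3.09%.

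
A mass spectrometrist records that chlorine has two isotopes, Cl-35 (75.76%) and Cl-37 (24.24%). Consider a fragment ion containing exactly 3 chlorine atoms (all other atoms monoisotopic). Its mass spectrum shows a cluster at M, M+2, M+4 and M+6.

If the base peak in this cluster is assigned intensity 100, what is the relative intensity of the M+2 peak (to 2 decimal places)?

Term probabilities: M 0.4348, M+2 0.4174, M+4 0.1335, M+6 0.0142. Base peak = M.
P(M) = C(3,0) × 0.7576^3 × 0.2424^0 = 1 × 0.4348304 × 1.0000 = 0.434830 (base)
P(M+2) = C(3,1) × 0.7576^2 × 0.2424^1 = 3 × 0.57395776 × 0.2424 = 0.417382
Relative intensity = 0.417382 / 0.434830 × 100 = 95.99

95.99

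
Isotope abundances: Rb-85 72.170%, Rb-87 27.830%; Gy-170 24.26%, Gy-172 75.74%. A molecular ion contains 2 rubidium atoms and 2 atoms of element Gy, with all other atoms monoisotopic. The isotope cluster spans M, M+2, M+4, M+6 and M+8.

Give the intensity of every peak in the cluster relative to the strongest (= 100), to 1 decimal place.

6.8 : 47.7 : 100.0 : 57.4 : 9.9

Rubidium pattern (n=2): 0.52085089 : 0.40169822 : 0.07745089
Element Gy pattern (n=2): 0.05885476 : 0.36749048 : 0.57365476
Convolve the two distributions (both contribute in 2-u steps):
  M: 0.52085089×0.05885476 = 0.030655
  M+2: 0.52085089×0.36749048 + 0.40169822×0.05885476 = 0.215050
  M+4: 0.52085089×0.57365476 + 0.40169822×0.36749048 + 0.07745089×0.05885476 = 0.450967
  M+6: 0.40169822×0.57365476 + 0.07745089×0.36749048 = 0.258899
  M+8: 0.07745089×0.57365476 = 0.044430
Scale to base peak (0.450967) = 100: 6.8 : 47.7 : 100.0 : 57.4 : 9.9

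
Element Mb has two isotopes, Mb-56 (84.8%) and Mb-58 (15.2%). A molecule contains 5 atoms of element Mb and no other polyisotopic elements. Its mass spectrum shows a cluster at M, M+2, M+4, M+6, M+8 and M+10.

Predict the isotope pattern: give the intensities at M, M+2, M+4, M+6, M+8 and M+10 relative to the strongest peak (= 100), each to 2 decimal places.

Each Mb atom is independently Mb-56 (p = 0.848) or Mb-58 (q = 0.152); the cluster is the binomial expansion (p + q)^5.
P(M) = 0.848^5 = 0.438510
P(M+2) = 5 × 0.848^4 × 0.152^1 = 0.393004
P(M+4) = 10 × 0.848^3 × 0.152^2 = 0.140888
P(M+6) = 10 × 0.848^2 × 0.152^3 = 0.025254
P(M+8) = 5 × 0.848^1 × 0.152^4 = 0.002263
P(M+10) = 0.152^5 = 0.000081
The M peak is largest (0.438510); scaling to 100 gives 100.00 : 89.62 : 32.13 : 5.76 : 0.52 : 0.02.

100.00 : 89.62 : 32.13 : 5.76 : 0.52 : 0.02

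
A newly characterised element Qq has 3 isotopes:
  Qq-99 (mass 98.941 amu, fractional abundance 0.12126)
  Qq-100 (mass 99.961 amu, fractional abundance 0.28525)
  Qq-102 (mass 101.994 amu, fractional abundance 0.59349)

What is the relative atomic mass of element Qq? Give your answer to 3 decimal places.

The abundance-weighted mean is 0.12126 × 98.941 + 0.28525 × 99.961 + 0.59349 × 101.994
= 11.9976 + 28.5139 + 60.5324 = 101.0439 amu

101.044 amu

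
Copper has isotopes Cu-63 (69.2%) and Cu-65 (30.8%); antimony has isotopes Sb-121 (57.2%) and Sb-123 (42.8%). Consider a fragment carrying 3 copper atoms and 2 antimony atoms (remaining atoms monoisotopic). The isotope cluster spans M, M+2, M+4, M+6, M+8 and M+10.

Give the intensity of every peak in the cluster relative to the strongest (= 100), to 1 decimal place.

31.7 : 89.8 : 100.0 : 54.7 : 14.7 : 1.6

Copper pattern (n=3): 0.33137389 : 0.44247034 : 0.19693766 : 0.02921811
Antimony pattern (n=2): 0.327184 : 0.489632 : 0.183184
Convolve the two distributions (both contribute in 2-u steps):
  M: 0.33137389×0.327184 = 0.108420
  M+2: 0.33137389×0.489632 + 0.44247034×0.327184 = 0.307020
  M+4: 0.33137389×0.183184 + 0.44247034×0.489632 + 0.19693766×0.327184 = 0.341785
  M+6: 0.44247034×0.183184 + 0.19693766×0.489632 + 0.02921811×0.327184 = 0.187040
  M+8: 0.19693766×0.183184 + 0.02921811×0.489632 = 0.050382
  M+10: 0.02921811×0.183184 = 0.005352
Scale to base peak (0.341785) = 100: 31.7 : 89.8 : 100.0 : 54.7 : 14.7 : 1.6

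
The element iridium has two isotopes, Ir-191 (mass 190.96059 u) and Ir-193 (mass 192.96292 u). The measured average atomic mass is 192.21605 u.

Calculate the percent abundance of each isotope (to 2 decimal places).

Ir-191: 37.30%, Ir-193: 62.70%

With x = fraction of Ir-191 (so Ir-193 is 1 − x):
190.96059·x + 192.96292·(1 − x) = 192.21605
(190.96059 − 192.96292)·x = 192.21605 − 192.96292
x = -0.74687 / -2.00233 = 0.37300 → 37.30% Ir-191, 62.70% Ir-193.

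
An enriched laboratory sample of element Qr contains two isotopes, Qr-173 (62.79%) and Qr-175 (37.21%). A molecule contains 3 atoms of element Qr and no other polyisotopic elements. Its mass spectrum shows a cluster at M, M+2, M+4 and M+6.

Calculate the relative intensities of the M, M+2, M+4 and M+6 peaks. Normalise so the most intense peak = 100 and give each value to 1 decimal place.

56.2 : 100.0 : 59.3 : 11.7

Each Qr atom is independently Qr-173 (p = 0.6279) or Qr-175 (q = 0.3721); the cluster is the binomial expansion (p + q)^3.
P(M) = 0.6279^3 = 0.247555
P(M+2) = 3 × 0.6279^2 × 0.3721^1 = 0.440111
P(M+4) = 3 × 0.6279^1 × 0.3721^2 = 0.260814
P(M+6) = 0.3721^3 = 0.051520
The M+2 peak is largest (0.440111); scaling to 100 gives 56.2 : 100.0 : 59.3 : 11.7.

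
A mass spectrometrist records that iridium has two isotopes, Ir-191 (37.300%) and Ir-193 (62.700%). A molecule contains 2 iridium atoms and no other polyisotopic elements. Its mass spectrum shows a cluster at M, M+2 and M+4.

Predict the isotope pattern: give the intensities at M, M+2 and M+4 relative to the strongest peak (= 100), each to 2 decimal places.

Expanding (0.37300 + 0.62700)^2:
P(M) = 0.37300^2 = 0.139129
P(M+2) = 2 × 0.37300^1 × 0.62700^1 = 0.467742
P(M+4) = 0.62700^2 = 0.393129
The M+2 peak is largest (0.467742); scaling to 100 gives 29.74 : 100.00 : 84.05.

29.74 : 100.00 : 84.05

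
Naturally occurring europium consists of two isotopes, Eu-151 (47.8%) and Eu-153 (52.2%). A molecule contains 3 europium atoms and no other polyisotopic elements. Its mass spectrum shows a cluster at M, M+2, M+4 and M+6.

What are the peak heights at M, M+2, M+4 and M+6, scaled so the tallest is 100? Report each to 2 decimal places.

Each Eu atom is independently Eu-151 (p = 0.478) or Eu-153 (q = 0.522); the cluster is the binomial expansion (p + q)^3.
P(M) = 0.478^3 = 0.109215
P(M+2) = 3 × 0.478^2 × 0.522^1 = 0.357806
P(M+4) = 3 × 0.478^1 × 0.522^2 = 0.390742
P(M+6) = 0.522^3 = 0.142237
The M+4 peak is largest (0.390742); scaling to 100 gives 27.95 : 91.57 : 100.00 : 36.40.

27.95 : 91.57 : 100.00 : 36.40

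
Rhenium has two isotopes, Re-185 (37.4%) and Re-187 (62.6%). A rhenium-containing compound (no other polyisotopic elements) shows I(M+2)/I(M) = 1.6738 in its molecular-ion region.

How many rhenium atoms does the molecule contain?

1

For n independent Re atoms, I(M+2)/I(M) = n · (abundance Re-187) / (abundance Re-185) = n · 0.626/0.374.
n = 1.6738 × 0.374/0.626 = 1.00 ≈ 1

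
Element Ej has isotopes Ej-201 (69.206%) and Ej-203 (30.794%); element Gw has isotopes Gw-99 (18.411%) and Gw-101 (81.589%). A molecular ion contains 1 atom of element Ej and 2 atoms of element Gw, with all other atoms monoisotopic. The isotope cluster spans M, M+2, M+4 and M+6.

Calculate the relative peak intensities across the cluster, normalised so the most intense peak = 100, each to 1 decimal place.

4.2 : 39.5 : 100.0 : 37.1

Element Ej pattern (n=1): 0.69206 : 0.30794
Element Gw pattern (n=2): 0.03389649 : 0.30042702 : 0.66567649
Convolve the two distributions (both contribute in 2-u steps):
  M: 0.69206×0.03389649 = 0.023458
  M+2: 0.69206×0.30042702 + 0.30794×0.03389649 = 0.218352
  M+4: 0.69206×0.66567649 + 0.30794×0.30042702 = 0.553202
  M+6: 0.30794×0.66567649 = 0.204988
Scale to base peak (0.553202) = 100: 4.2 : 39.5 : 100.0 : 37.1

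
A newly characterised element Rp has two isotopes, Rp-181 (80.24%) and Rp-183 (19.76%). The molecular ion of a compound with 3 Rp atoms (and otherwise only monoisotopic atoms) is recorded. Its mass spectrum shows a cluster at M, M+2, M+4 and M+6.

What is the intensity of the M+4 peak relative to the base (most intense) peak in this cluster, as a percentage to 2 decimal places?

Term probabilities: M 0.5166, M+2 0.3817, M+4 0.0940, M+6 0.0077. Base peak = M.
P(M) = C(3,0) × 0.8024^3 × 0.1976^0 = 1 × 0.51662184 × 1.0000 = 0.516622 (base)
P(M+4) = C(3,2) × 0.8024^1 × 0.1976^2 = 3 × 0.8024 × 0.03904576 = 0.093991
Relative intensity = 0.093991 / 0.516622 × 100 = 18.19

18.19%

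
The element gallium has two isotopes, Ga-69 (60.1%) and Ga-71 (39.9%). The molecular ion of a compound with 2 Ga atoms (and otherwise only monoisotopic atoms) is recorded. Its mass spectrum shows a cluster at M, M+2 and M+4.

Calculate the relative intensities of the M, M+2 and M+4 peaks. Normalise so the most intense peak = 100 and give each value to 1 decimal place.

75.3 : 100.0 : 33.2

Each Ga atom is independently Ga-69 (p = 0.601) or Ga-71 (q = 0.399); the cluster is the binomial expansion (p + q)^2.
P(M) = 0.601^2 = 0.361201
P(M+2) = 2 × 0.601^1 × 0.399^1 = 0.479598
P(M+4) = 0.399^2 = 0.159201
The M+2 peak is largest (0.479598); scaling to 100 gives 75.3 : 100.0 : 33.2.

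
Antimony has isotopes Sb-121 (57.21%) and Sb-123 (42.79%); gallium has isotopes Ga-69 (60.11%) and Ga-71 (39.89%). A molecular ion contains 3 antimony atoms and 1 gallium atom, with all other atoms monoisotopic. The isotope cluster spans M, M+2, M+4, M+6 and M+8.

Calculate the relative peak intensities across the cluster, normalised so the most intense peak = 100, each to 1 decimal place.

31.6 : 91.8 : 100.0 : 48.4 : 8.8

Antimony pattern (n=3): 0.18724742 : 0.42015297 : 0.3142518 : 0.07834781
Gallium pattern (n=1): 0.6011 : 0.3989
Convolve the two distributions (both contribute in 2-u steps):
  M: 0.18724742×0.6011 = 0.112554
  M+2: 0.18724742×0.3989 + 0.42015297×0.6011 = 0.327247
  M+4: 0.42015297×0.3989 + 0.3142518×0.6011 = 0.356496
  M+6: 0.3142518×0.3989 + 0.07834781×0.6011 = 0.172450
  M+8: 0.07834781×0.3989 = 0.031253
Scale to base peak (0.356496) = 100: 31.6 : 91.8 : 100.0 : 48.4 : 8.8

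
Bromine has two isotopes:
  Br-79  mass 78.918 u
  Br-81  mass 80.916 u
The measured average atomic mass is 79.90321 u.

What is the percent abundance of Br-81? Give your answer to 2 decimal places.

49.31%

With x = fraction of Br-79 (so Br-81 is 1 − x):
78.918·x + 80.916·(1 − x) = 79.90321
(78.918 − 80.916)·x = 79.90321 − 80.916
x = -1.01279 / -1.998 = 0.50690 → 50.69% Br-79, 49.31% Br-81.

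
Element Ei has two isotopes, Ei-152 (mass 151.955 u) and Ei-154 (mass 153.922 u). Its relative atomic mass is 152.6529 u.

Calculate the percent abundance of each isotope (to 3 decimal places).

Let x be the fractional abundance of Ei-152; then Ei-154 has abundance 1 − x.
151.955·x + 153.922·(1 − x) = 152.6529
(151.955 − 153.922)·x = 152.6529 − 153.922
x = -1.2691 / -1.967 = 0.64520 → 64.520% Ei-152, 35.480% Ei-154.

Ei-152: 64.520%, Ei-154: 35.480%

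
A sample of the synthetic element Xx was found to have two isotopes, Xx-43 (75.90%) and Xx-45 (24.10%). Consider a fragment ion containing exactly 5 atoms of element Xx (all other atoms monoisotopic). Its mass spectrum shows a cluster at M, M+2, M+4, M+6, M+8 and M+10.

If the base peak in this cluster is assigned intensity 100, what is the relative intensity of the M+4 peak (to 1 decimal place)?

63.5

(0.7590 + 0.2410)^5 gives M 0.2519, M+2 0.3999, M+4 0.2540, M+6 0.0806, M+8 0.0128, M+10 0.0008; the largest is M+2.
P(M+2) = C(5,1) × 0.7590^4 × 0.2410^1 = 5 × 0.33186932 × 0.2410 = 0.399903 (base)
P(M+4) = C(5,2) × 0.7590^3 × 0.2410^2 = 10 × 0.43724548 × 0.058081 = 0.253957
Relative intensity = 0.253957 / 0.399903 × 100 = 63.5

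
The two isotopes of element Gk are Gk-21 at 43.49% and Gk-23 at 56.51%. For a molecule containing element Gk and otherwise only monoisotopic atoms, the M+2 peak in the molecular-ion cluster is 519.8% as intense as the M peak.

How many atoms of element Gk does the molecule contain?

4

With n Gk atoms, P(M+2)/P(M) = C(n,1)·p^(n−1)q / p^n = n·q/p = n · 0.5651/0.4349.
n = 5.198 × 0.4349/0.5651 = 4.00 ≈ 4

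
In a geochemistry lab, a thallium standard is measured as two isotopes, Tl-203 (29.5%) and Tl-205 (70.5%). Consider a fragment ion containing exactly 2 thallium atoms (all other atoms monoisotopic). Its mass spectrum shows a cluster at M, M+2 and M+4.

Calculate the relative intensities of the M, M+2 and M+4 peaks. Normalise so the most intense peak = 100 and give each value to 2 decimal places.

17.51 : 83.69 : 100.00

Expanding (0.295 + 0.705)^2:
P(M) = 0.295^2 = 0.087025
P(M+2) = 2 × 0.295^1 × 0.705^1 = 0.415950
P(M+4) = 0.705^2 = 0.497025
The M+4 peak is largest (0.497025); scaling to 100 gives 17.51 : 83.69 : 100.00.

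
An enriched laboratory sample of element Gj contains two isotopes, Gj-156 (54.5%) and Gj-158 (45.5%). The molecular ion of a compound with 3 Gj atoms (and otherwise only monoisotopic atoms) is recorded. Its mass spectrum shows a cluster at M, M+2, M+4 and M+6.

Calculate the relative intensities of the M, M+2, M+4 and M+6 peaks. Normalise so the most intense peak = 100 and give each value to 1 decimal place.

Each Gj atom is independently Gj-156 (p = 0.545) or Gj-158 (q = 0.455); the cluster is the binomial expansion (p + q)^3.
P(M) = 0.545^3 = 0.161879
P(M+2) = 3 × 0.545^2 × 0.455^1 = 0.405439
P(M+4) = 3 × 0.545^1 × 0.455^2 = 0.338486
P(M+6) = 0.455^3 = 0.094196
The M+2 peak is largest (0.405439); scaling to 100 gives 39.9 : 100.0 : 83.5 : 23.2.

39.9 : 100.0 : 83.5 : 23.2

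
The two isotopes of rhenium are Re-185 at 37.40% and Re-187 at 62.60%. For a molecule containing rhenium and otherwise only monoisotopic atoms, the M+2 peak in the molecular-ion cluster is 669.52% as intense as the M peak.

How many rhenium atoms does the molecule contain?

4

The M+2/M ratio from n Re atoms is n · q/p = n · 0.6260/0.3740.
n = 6.6952 × 0.3740/0.6260 = 4.00 ≈ 4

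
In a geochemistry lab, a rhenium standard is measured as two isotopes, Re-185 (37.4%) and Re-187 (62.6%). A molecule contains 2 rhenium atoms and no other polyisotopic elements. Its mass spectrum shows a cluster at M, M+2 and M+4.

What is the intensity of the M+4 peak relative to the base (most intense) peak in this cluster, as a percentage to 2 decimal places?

(0.374 + 0.626)^2 gives M 0.1399, M+2 0.4682, M+4 0.3919; the largest is M+2.
P(M+2) = C(2,1) × 0.374^1 × 0.626^1 = 2 × 0.3740 × 0.6260 = 0.468248 (base)
P(M+4) = C(2,2) × 0.374^0 × 0.626^2 = 1 × 1.0000 × 0.391876 = 0.391876
Relative intensity = 0.391876 / 0.468248 × 100 = 83.69

83.69%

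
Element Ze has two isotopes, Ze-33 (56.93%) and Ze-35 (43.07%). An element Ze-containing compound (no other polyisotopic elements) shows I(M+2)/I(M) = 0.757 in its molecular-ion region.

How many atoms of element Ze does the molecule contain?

1

For n independent Ze atoms, I(M+2)/I(M) = n · (abundance Ze-35) / (abundance Ze-33) = n · 0.4307/0.5693.
n = 0.757 × 0.5693/0.4307 = 1.00 ≈ 1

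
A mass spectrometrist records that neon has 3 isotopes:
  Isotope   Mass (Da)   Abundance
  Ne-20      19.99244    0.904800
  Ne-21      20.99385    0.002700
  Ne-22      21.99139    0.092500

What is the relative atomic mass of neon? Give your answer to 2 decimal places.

Ar = Σ fᵢ·mᵢ = 0.904800 × 19.99244 + 0.002700 × 20.99385 + 0.092500 × 21.99139
= 18.089160 + 0.056683 + 2.034204 = 20.180047 Da

20.18 Da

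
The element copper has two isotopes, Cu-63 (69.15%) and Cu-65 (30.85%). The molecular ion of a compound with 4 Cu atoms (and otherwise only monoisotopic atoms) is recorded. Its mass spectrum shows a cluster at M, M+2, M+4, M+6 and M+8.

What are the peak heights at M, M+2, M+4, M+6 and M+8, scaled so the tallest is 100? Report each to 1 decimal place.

Expanding (0.6915 + 0.3085)^4:
P(M) = 0.6915^4 = 0.228649
P(M+2) = 4 × 0.6915^3 × 0.3085^1 = 0.408030
P(M+4) = 6 × 0.6915^2 × 0.3085^2 = 0.273052
P(M+6) = 4 × 0.6915^1 × 0.3085^3 = 0.081212
P(M+8) = 0.3085^4 = 0.009058
The M+2 peak is largest (0.408030); scaling to 100 gives 56.0 : 100.0 : 66.9 : 19.9 : 2.2.

56.0 : 100.0 : 66.9 : 19.9 : 2.2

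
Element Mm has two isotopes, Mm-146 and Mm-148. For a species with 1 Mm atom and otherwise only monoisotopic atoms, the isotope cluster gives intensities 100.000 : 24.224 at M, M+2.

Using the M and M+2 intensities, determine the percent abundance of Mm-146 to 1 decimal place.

80.5%

If p is the fraction of Mm that is Mm-146, then I(M+2)/I(M) = [C(1,1)·p^0·(1−p)] / p^1 = 1·(1−p)/p = 24.224/100.000 = 0.2422
(1−p)/p = 0.2422/1 = 0.2422  ⇒  p = 1/(1 + 0.2422) = 0.8050
Mm-146: 80.5%, Mm-148: 19.5%.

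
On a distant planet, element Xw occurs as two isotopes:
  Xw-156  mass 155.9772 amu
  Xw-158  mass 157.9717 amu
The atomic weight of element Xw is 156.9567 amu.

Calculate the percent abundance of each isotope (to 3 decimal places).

Let x be the fractional abundance of Xw-156; then Xw-158 has abundance 1 − x.
155.9772·x + 157.9717·(1 − x) = 156.9567
(155.9772 − 157.9717)·x = 156.9567 − 157.9717
x = -1.0150 / -1.9945 = 0.50890 → 50.890% Xw-156, 49.110% Xw-158.

Xw-156: 50.890%, Xw-158: 49.110%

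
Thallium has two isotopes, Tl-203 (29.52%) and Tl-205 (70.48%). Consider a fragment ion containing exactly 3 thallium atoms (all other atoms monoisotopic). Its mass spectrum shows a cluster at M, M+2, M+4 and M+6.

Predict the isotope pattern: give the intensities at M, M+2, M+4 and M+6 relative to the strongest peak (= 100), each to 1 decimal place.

5.8 : 41.9 : 100.0 : 79.6

Expanding (0.2952 + 0.7048)^3:
P(M) = 0.2952^3 = 0.025725
P(M+2) = 3 × 0.2952^2 × 0.7048^1 = 0.184255
P(M+4) = 3 × 0.2952^1 × 0.7048^2 = 0.439916
P(M+6) = 0.7048^3 = 0.350104
The M+4 peak is largest (0.439916); scaling to 100 gives 5.8 : 41.9 : 100.0 : 79.6.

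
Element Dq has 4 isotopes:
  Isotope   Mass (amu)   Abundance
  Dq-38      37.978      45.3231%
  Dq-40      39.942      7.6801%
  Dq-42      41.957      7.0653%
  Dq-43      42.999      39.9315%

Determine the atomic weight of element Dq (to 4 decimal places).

Average mass = Σ (abundance × isotope mass) = 0.453231 × 37.978 + 0.076801 × 39.942 + 0.070653 × 41.957 + 0.399315 × 42.999
= 17.21281 + 3.06759 + 2.96439 + 17.17015 = 40.41494 amu

40.4149 amu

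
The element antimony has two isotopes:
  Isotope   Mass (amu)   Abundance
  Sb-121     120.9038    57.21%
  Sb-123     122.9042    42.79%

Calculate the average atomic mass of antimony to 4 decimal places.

The abundance-weighted mean is 0.5721 × 120.9038 + 0.4279 × 122.9042
= 69.16906 + 52.59071 = 121.75977 amu

121.7598 amu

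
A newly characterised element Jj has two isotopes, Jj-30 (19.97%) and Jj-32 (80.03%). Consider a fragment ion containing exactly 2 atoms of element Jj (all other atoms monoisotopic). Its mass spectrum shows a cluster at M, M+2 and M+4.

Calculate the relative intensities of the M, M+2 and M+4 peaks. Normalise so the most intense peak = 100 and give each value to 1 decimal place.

6.2 : 49.9 : 100.0

The 2 Jj atoms are independent, so intensities follow the terms of (0.1997 + 0.8003)^2.
P(M) = 0.1997^2 = 0.039880
P(M+2) = 2 × 0.1997^1 × 0.8003^1 = 0.319640
P(M+4) = 0.8003^2 = 0.640480
The M+4 peak is largest (0.640480); scaling to 100 gives 6.2 : 49.9 : 100.0.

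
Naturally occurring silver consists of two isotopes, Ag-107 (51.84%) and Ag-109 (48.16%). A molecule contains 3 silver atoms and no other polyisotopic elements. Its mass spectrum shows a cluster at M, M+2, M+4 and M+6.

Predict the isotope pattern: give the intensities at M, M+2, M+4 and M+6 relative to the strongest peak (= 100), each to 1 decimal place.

35.9 : 100.0 : 92.9 : 28.8

The 3 Ag atoms are independent, so intensities follow the terms of (0.5184 + 0.4816)^3.
P(M) = 0.5184^3 = 0.139314
P(M+2) = 3 × 0.5184^2 × 0.4816^1 = 0.388273
P(M+4) = 3 × 0.5184^1 × 0.4816^2 = 0.360711
P(M+6) = 0.4816^3 = 0.111702
The M+2 peak is largest (0.388273); scaling to 100 gives 35.9 : 100.0 : 92.9 : 28.8.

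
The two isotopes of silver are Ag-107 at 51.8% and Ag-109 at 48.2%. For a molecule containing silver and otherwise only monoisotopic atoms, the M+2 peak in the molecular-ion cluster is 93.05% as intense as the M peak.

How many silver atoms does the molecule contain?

The M+2/M ratio from n Ag atoms is n · q/p = n · 0.482/0.518.
n = 0.9305 × 0.518/0.482 = 1.00 ≈ 1

1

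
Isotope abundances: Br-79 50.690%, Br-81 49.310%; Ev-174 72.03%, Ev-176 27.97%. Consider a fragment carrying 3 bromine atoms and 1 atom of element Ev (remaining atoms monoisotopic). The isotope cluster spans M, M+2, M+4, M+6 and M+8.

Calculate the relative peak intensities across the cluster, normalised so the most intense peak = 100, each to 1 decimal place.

Bromine pattern (n=3): 0.13024674 : 0.3801026 : 0.36975457 : 0.11989609
Element Ev pattern (n=1): 0.7203 : 0.2797
Convolve the two distributions (both contribute in 2-u steps):
  M: 0.13024674×0.7203 = 0.093817
  M+2: 0.13024674×0.2797 + 0.3801026×0.7203 = 0.310218
  M+4: 0.3801026×0.2797 + 0.36975457×0.7203 = 0.372649
  M+6: 0.36975457×0.2797 + 0.11989609×0.7203 = 0.189782
  M+8: 0.11989609×0.2797 = 0.033535
Scale to base peak (0.372649) = 100: 25.2 : 83.2 : 100.0 : 50.9 : 9.0

25.2 : 83.2 : 100.0 : 50.9 : 9.0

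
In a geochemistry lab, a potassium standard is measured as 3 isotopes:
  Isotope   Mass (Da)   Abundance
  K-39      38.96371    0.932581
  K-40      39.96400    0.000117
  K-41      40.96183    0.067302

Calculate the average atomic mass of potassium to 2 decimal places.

The abundance-weighted mean is 0.932581 × 38.96371 + 0.000117 × 39.96400 + 0.067302 × 40.96183
= 36.336816 + 0.004676 + 2.756813 = 39.098305 Da

39.10 Da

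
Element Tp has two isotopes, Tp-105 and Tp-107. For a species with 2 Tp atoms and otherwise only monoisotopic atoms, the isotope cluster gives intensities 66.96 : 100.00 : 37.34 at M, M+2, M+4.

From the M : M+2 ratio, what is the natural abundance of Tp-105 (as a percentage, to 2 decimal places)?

Write p for the Tp-105 fraction. I(M+2)/I(M) = [C(2,1)·p^1·(1−p)] / p^2 = 2·(1−p)/p = 100.00/66.96 = 1.4934
(1−p)/p = 1.4934/2 = 0.7467  ⇒  p = 1/(1 + 0.7467) = 0.5725
Tp-105: 57.25%, Tp-107: 42.75%.

57.25%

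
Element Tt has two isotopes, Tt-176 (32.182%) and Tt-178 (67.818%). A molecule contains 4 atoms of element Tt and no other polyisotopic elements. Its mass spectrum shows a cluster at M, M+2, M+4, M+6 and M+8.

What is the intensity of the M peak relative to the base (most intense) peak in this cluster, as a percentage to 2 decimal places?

2.67%

(0.32182 + 0.67818)^4 gives M 0.0107, M+2 0.0904, M+4 0.2858, M+6 0.4015, M+8 0.2115; the largest is M+6.
P(M+6) = C(4,3) × 0.32182^1 × 0.67818^3 = 4 × 0.32182 × 0.31191405 = 0.401521 (base)
P(M) = C(4,0) × 0.32182^4 × 0.67818^0 = 1 × 0.01072635 × 1.0000 = 0.010726
Relative intensity = 0.010726 / 0.401521 × 100 = 2.67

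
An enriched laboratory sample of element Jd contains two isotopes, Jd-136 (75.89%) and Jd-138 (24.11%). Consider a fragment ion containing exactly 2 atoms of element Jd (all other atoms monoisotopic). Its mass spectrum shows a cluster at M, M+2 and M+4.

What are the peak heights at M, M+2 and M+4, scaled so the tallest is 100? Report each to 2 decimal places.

100.00 : 63.54 : 10.09

The 2 Jd atoms are independent, so intensities follow the terms of (0.7589 + 0.2411)^2.
P(M) = 0.7589^2 = 0.575929
P(M+2) = 2 × 0.7589^1 × 0.2411^1 = 0.365942
P(M+4) = 0.2411^2 = 0.058129
The M peak is largest (0.575929); scaling to 100 gives 100.00 : 63.54 : 10.09.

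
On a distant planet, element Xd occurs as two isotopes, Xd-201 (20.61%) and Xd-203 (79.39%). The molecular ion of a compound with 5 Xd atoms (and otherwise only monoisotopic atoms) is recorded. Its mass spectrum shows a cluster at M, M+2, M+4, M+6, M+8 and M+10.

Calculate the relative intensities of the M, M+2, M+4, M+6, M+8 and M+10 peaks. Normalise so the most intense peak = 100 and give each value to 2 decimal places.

Expanding (0.2061 + 0.7939)^5:
P(M) = 0.2061^5 = 0.000372
P(M+2) = 5 × 0.2061^4 × 0.7939^1 = 0.007162
P(M+4) = 10 × 0.2061^3 × 0.7939^2 = 0.055178
P(M+6) = 10 × 0.2061^2 × 0.7939^3 = 0.212546
P(M+8) = 5 × 0.2061^1 × 0.7939^4 = 0.409365
P(M+10) = 0.7939^5 = 0.315376
The M+8 peak is largest (0.409365); scaling to 100 gives 0.09 : 1.75 : 13.48 : 51.92 : 100.00 : 77.04.

0.09 : 1.75 : 13.48 : 51.92 : 100.00 : 77.04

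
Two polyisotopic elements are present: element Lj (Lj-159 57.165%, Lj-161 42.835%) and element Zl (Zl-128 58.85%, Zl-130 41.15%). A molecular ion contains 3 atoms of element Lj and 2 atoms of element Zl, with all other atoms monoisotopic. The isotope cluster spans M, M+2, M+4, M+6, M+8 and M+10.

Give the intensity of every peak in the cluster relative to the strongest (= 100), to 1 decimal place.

Element Lj pattern (n=3): 0.18680591 : 0.41993342 : 0.31466541 : 0.07859525
Element Zl pattern (n=2): 0.34633225 : 0.4843355 : 0.16933225
Convolve the two distributions (both contribute in 2-u steps):
  M: 0.18680591×0.34633225 = 0.064697
  M+2: 0.18680591×0.4843355 + 0.41993342×0.34633225 = 0.235913
  M+4: 0.18680591×0.16933225 + 0.41993342×0.4843355 + 0.31466541×0.34633225 = 0.344000
  M+6: 0.41993342×0.16933225 + 0.31466541×0.4843355 + 0.07859525×0.34633225 = 0.250732
  M+8: 0.31466541×0.16933225 + 0.07859525×0.4843355 = 0.091349
  M+10: 0.07859525×0.16933225 = 0.013309
Scale to base peak (0.344000) = 100: 18.8 : 68.6 : 100.0 : 72.9 : 26.6 : 3.9

18.8 : 68.6 : 100.0 : 72.9 : 26.6 : 3.9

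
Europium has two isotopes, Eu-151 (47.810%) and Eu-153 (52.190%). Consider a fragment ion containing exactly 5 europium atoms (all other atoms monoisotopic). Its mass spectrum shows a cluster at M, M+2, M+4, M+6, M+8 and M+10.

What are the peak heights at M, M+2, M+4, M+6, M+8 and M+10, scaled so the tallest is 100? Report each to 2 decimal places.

7.69 : 41.96 : 91.61 : 100.00 : 54.58 : 11.92

Each Eu atom is independently Eu-151 (p = 0.47810) or Eu-153 (q = 0.52190); the cluster is the binomial expansion (p + q)^5.
P(M) = 0.47810^5 = 0.024980
P(M+2) = 5 × 0.47810^4 × 0.52190^1 = 0.136343
P(M+4) = 10 × 0.47810^3 × 0.52190^2 = 0.297667
P(M+6) = 10 × 0.47810^2 × 0.52190^3 = 0.324937
P(M+8) = 5 × 0.47810^1 × 0.52190^4 = 0.177353
P(M+10) = 0.52190^5 = 0.038720
The M+6 peak is largest (0.324937); scaling to 100 gives 7.69 : 41.96 : 91.61 : 100.00 : 54.58 : 11.92.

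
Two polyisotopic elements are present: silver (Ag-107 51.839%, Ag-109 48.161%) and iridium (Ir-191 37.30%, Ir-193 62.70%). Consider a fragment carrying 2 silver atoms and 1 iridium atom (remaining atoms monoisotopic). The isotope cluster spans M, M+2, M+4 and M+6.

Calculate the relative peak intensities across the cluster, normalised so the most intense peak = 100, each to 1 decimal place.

25.1 : 88.8 : 100.0 : 36.4

Silver pattern (n=2): 0.26872819 : 0.49932362 : 0.23194819
Iridium pattern (n=1): 0.3730 : 0.6270
Convolve the two distributions (both contribute in 2-u steps):
  M: 0.26872819×0.3730 = 0.100236
  M+2: 0.26872819×0.6270 + 0.49932362×0.3730 = 0.354740
  M+4: 0.49932362×0.6270 + 0.23194819×0.3730 = 0.399593
  M+6: 0.23194819×0.6270 = 0.145432
Scale to base peak (0.399593) = 100: 25.1 : 88.8 : 100.0 : 36.4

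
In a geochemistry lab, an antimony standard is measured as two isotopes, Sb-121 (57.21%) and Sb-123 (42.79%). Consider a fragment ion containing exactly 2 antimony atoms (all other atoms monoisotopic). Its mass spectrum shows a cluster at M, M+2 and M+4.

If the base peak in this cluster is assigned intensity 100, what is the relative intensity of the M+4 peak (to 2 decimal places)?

37.40

(0.5721 + 0.4279)^2 gives M 0.3273, M+2 0.4896, M+4 0.1831; the largest is M+2.
P(M+2) = C(2,1) × 0.5721^1 × 0.4279^1 = 2 × 0.5721 × 0.4279 = 0.489603 (base)
P(M+4) = C(2,2) × 0.5721^0 × 0.4279^2 = 1 × 1.0000 × 0.18309841 = 0.183098
Relative intensity = 0.183098 / 0.489603 × 100 = 37.40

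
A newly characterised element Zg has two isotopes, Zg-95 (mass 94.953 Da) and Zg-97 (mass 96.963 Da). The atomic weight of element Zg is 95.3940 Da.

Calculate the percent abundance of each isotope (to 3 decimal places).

Zg-95: 78.060%, Zg-97: 21.940%

Let x be the fractional abundance of Zg-95; then Zg-97 has abundance 1 − x.
94.953·x + 96.963·(1 − x) = 95.3940
(94.953 − 96.963)·x = 95.3940 − 96.963
x = -1.5690 / -2.010 = 0.78060 → 78.060% Zg-95, 21.940% Zg-97.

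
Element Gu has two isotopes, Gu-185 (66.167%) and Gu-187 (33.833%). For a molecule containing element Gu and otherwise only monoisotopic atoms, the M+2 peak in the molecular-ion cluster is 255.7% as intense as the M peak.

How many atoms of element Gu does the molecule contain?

5

For n independent Gu atoms, I(M+2)/I(M) = n · (abundance Gu-187) / (abundance Gu-185) = n · 0.33833/0.66167.
n = 2.557 × 0.66167/0.33833 = 5.00 ≈ 5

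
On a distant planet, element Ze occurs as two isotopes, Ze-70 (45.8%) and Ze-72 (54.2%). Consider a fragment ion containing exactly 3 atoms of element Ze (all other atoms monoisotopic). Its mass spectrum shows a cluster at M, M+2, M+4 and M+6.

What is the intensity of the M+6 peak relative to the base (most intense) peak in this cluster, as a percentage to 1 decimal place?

39.4%

(0.458 + 0.542)^3 gives M 0.0961, M+2 0.3411, M+4 0.4036, M+6 0.1592; the largest is M+4.
P(M+4) = C(3,2) × 0.458^1 × 0.542^2 = 3 × 0.4580 × 0.293764 = 0.403632 (base)
P(M+6) = C(3,3) × 0.458^0 × 0.542^3 = 1 × 1.0000 × 0.15922009 = 0.159220
Relative intensity = 0.159220 / 0.403632 × 100 = 39.4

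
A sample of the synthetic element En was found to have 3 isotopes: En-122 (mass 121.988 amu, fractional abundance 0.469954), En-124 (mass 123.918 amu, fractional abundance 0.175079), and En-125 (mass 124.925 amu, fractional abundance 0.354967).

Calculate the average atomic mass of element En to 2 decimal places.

Average mass = Σ (abundance × isotope mass) = 0.469954 × 121.988 + 0.175079 × 123.918 + 0.354967 × 124.925
= 57.3287 + 21.6954 + 44.3443 = 123.3684 amu

123.37 amu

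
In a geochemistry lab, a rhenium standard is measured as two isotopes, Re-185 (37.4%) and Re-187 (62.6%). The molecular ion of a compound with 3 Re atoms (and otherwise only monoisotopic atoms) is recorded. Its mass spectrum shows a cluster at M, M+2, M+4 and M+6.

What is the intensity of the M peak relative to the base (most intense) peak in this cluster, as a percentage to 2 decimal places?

(0.374 + 0.626)^3 gives M 0.0523, M+2 0.2627, M+4 0.4397, M+6 0.2453; the largest is M+4.
P(M+4) = C(3,2) × 0.374^1 × 0.626^2 = 3 × 0.3740 × 0.391876 = 0.439685 (base)
P(M) = C(3,0) × 0.374^3 × 0.626^0 = 1 × 0.05231362 × 1.0000 = 0.052314
Relative intensity = 0.052314 / 0.439685 × 100 = 11.90

11.90%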